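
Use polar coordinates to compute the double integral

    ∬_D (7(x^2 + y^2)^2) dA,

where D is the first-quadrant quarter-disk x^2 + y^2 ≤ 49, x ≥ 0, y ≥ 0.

The region D is 0 ≤ r ≤ 7, 0 ≤ θ ≤ π/2 in polar coordinates, where x = r cos(θ), y = r sin(θ), and dA = r dr dθ.

Under the substitution, the integrand becomes 7r^4, so

    ∬_D (7(x^2 + y^2)^2) dA = ∫_{0}^{π/2} ∫_{0}^{7} (7r^4) · r dr dθ.

Inner integral (in r): ∫_{0}^{7} (7r^4) · r dr = 823543/6.

Outer integral (in θ): ∫_{0}^{π/2} (823543/6) dθ = 823543π/12.

Therefore ∬_D (7(x^2 + y^2)^2) dA = 823543π/12.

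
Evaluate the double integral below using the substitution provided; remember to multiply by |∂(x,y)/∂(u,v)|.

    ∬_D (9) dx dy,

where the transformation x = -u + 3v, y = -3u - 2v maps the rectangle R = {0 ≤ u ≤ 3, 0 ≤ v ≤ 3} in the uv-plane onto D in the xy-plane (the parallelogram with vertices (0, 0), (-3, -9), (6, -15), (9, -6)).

Compute the Jacobian determinant of (x, y) with respect to (u, v):

    ∂(x,y)/∂(u,v) = | -1  3 | = (-1)(-2) - (3)(-3) = 11.
                   | -3  -2 |

Its absolute value is |J| = 11 (the area scaling factor).

Substituting x = -u + 3v, y = -3u - 2v into the integrand,

    9 → 9,

so the integral becomes

    ∬_R (9) · |J| du dv = ∫_0^3 ∫_0^3 (99) dv du.

Inner (v): 297.
Outer (u): 891.

Therefore ∬_D (9) dx dy = 891.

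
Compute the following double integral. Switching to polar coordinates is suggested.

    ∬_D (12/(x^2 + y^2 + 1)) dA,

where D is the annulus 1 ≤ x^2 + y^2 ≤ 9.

The region D is 1 ≤ r ≤ 3, 0 ≤ θ ≤ 2π in polar coordinates, where x = r cos(θ), y = r sin(θ), and dA = r dr dθ.

Under the substitution, the integrand becomes 12/(r^2 + 1), so

    ∬_D (12/(x^2 + y^2 + 1)) dA = ∫_{0}^{2π} ∫_{1}^{3} (12/(r^2 + 1)) · r dr dθ.

Inner integral (in r): ∫_{1}^{3} (12/(r^2 + 1)) · r dr = log(15625).

Outer integral (in θ): ∫_{0}^{2π} (log(15625)) dθ = 12π log(5).

Therefore ∬_D (12/(x^2 + y^2 + 1)) dA = 12π log(5).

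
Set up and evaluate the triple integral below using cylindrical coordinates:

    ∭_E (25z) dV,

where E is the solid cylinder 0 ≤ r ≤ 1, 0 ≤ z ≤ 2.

In cylindrical coordinates, x = r cos(θ), y = r sin(θ), z = z, and dV = r dr dθ dz.

The integrand becomes 25z, so

    ∭_E (25z) dV = ∫_{0}^{2π} ∫_{0}^{1} ∫_{0}^{2} (25z) · r dz dr dθ.

Inner (z): 50r.
Middle (r from 0 to 1): 25.
Outer (θ): 50π.

Therefore the triple integral equals 50π.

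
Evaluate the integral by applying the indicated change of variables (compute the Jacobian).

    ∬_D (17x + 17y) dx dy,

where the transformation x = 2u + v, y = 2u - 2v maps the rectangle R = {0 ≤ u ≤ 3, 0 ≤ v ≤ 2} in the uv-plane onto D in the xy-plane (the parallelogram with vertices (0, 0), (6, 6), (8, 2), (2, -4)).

Compute the Jacobian determinant of (x, y) with respect to (u, v):

    ∂(x,y)/∂(u,v) = | 2  1 | = (2)(-2) - (1)(2) = -6.
                   | 2  -2 |

Its absolute value is |J| = 6 (the area scaling factor).

Substituting x = 2u + v, y = 2u - 2v into the integrand,

    17x + 17y → 68u - 17v,

so the integral becomes

    ∬_R (68u - 17v) · |J| du dv = ∫_0^3 ∫_0^2 (408u - 102v) dv du.

Inner (v): 816u - 204.
Outer (u): 3060.

Therefore ∬_D (17x + 17y) dx dy = 3060.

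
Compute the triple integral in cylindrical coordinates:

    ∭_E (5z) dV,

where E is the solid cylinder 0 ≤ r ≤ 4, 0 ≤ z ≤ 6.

In cylindrical coordinates, x = r cos(θ), y = r sin(θ), z = z, and dV = r dr dθ dz.

The integrand becomes 5z, so

    ∭_E (5z) dV = ∫_{0}^{2π} ∫_{0}^{4} ∫_{0}^{6} (5z) · r dz dr dθ.

Inner (z): 90r.
Middle (r from 0 to 4): 720.
Outer (θ): 1440π.

Therefore the triple integral equals 1440π.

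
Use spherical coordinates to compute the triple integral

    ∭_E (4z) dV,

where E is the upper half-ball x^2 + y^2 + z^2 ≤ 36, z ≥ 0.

In spherical coordinates, x = ρ sin(φ) cos(θ), y = ρ sin(φ) sin(θ), z = ρ cos(φ), and dV = ρ^2 sin(φ) dρ dφ dθ.

The integrand becomes 4ρ cos(φ), so

    ∭_E (4z) dV = ∫_{0}^{2π} ∫_{0}^{π/2} ∫_{0}^{6} (4ρ cos(φ)) · ρ^2 sin(φ) dρ dφ dθ.

Inner (ρ): 648sin(2φ).
Middle (φ): 648.
Outer (θ): 1296π.

Therefore the triple integral equals 1296π.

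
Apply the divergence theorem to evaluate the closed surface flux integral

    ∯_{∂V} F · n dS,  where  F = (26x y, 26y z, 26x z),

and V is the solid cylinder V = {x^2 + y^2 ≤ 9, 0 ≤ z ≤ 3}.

By the divergence theorem,

    ∯_{∂V} F · n dS = ∭_V (∇ · F) dV.

Compute the divergence:
    ∇ · F = ∂F_x/∂x + ∂F_y/∂y + ∂F_z/∂z = 26y + 26z + 26x = 26x + 26y + 26z.

In cylindrical coordinates, x = r cos(θ), y = r sin(θ), z = z, dV = r dr dθ dz, with 0 ≤ r ≤ 3, 0 ≤ θ ≤ 2π, 0 ≤ z ≤ 3.

The integrand, after substitution and multiplying by the volume element, becomes (26sqrt(2)r sin(θ + π/4) + 26z) · r, so

    ∭_V (∇·F) dV = ∫_0^{2π} ∫_0^{3} ∫_0^{3} (26sqrt(2)r sin(θ + π/4) + 26z) · r dz dr dθ.

Inner (z from 0 to 3): 39r (2sqrt(2)r sin(θ + π/4) + 3).
Middle (r from 0 to 3): 702sqrt(2)sin(θ + π/4) + 1053/2.
Outer (θ from 0 to 2π): 1053π.

Therefore ∯_{∂V} F · n dS = 1053π.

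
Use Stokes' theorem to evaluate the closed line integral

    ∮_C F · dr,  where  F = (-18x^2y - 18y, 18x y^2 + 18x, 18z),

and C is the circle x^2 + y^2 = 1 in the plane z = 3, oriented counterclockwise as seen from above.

Let S be the flat disk x^2 + y^2 ≤ 1 in the plane z = 3, with upward unit normal n̂ = ẑ. By Stokes' theorem,

    ∮_C F · dr = ∬_S (∇ × F) · n̂ dS = ∬_D (curl F)_z dA,

where D is the disk x^2 + y^2 ≤ 1.

Compute the curl of F = (-18x^2y - 18y, 18x y^2 + 18x, 18z):
    (∇ × F)_x = ∂F_z/∂y - ∂F_y/∂z = 0,
    (∇ × F)_y = ∂F_x/∂z - ∂F_z/∂x = 0,
    (∇ × F)_z = ∂F_y/∂x - ∂F_x/∂y = 18x^2 + 18y^2 + 36.

On z = 3, (curl F)_z = 18x^2 + 18y^2 + 36.

Convert to polar (x = r cos θ, y = r sin θ, dA = r dr dθ); the integrand becomes 18r^2 + 36, so

    ∬_D (curl F)_z dA = ∫_0^{2π} ∫_0^{1} (18r^2 + 36) · r dr dθ.

Inner (r from 0 to 1): 45/2.
Outer (θ from 0 to 2π): 45π.

Therefore ∮_C F · dr = 45π.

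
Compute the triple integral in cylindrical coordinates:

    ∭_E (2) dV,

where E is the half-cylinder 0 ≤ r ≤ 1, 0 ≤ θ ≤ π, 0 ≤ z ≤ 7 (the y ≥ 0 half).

In cylindrical coordinates, x = r cos(θ), y = r sin(θ), z = z, and dV = r dr dθ dz.

The integrand becomes 2, so

    ∭_E (2) dV = ∫_{0}^{π} ∫_{0}^{1} ∫_{0}^{7} (2) · r dz dr dθ.

Inner (z): 14r.
Middle (r from 0 to 1): 7.
Outer (θ): 7π.

Therefore the triple integral equals 7π.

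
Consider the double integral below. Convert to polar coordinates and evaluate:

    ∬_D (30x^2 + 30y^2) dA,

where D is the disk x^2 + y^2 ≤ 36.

The region D is 0 ≤ r ≤ 6, 0 ≤ θ ≤ 2π in polar coordinates, where x = r cos(θ), y = r sin(θ), and dA = r dr dθ.

Under the substitution, the integrand becomes 30r^2, so

    ∬_D (30x^2 + 30y^2) dA = ∫_{0}^{2π} ∫_{0}^{6} (30r^2) · r dr dθ.

Inner integral (in r): ∫_{0}^{6} (30r^2) · r dr = 9720.

Outer integral (in θ): ∫_{0}^{2π} (9720) dθ = 19440π.

Therefore ∬_D (30x^2 + 30y^2) dA = 19440π.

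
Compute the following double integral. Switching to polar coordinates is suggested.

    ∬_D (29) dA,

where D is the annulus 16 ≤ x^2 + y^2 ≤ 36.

The region D is 4 ≤ r ≤ 6, 0 ≤ θ ≤ 2π in polar coordinates, where x = r cos(θ), y = r sin(θ), and dA = r dr dθ.

Under the substitution, the integrand becomes 29, so

    ∬_D (29) dA = ∫_{0}^{2π} ∫_{4}^{6} (29) · r dr dθ.

Inner integral (in r): ∫_{4}^{6} (29) · r dr = 290.

Outer integral (in θ): ∫_{0}^{2π} (290) dθ = 580π.

Therefore ∬_D (29) dA = 580π.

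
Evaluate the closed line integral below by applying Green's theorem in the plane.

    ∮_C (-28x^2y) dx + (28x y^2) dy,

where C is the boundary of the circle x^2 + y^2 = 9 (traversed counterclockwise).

Green's theorem converts the closed line integral into a double integral over the enclosed region D:

    ∮_C P dx + Q dy = ∬_D (∂Q/∂x - ∂P/∂y) dA.

Here P = -28x^2y, Q = 28x y^2, so

    ∂Q/∂x = 28y^2,    ∂P/∂y = -28x^2,
    ∂Q/∂x - ∂P/∂y = 28x^2 + 28y^2.

D is the region x^2 + y^2 ≤ 9. Evaluating the double integral:

In polar coordinates (x = r cos θ, y = r sin θ, dA = r dr dθ) the integrand becomes 28r^2, so

    ∬_D (28x^2 + 28y^2) dA = ∫_0^{2π} ∫_0^{3} (28r^2) · r dr dθ.

Inner (r from 0 to 3): 567.
Outer (θ from 0 to 2π): 1134π.

Therefore ∮_C P dx + Q dy = 1134π.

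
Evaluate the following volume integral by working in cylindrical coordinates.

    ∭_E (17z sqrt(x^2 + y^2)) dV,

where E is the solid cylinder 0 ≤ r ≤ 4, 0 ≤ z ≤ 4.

In cylindrical coordinates, x = r cos(θ), y = r sin(θ), z = z, and dV = r dr dθ dz.

The integrand becomes 17r z, so

    ∭_E (17z sqrt(x^2 + y^2)) dV = ∫_{0}^{2π} ∫_{0}^{4} ∫_{0}^{4} (17r z) · r dz dr dθ.

Inner (z): 136r^2.
Middle (r from 0 to 4): 8704/3.
Outer (θ): 17408π/3.

Therefore the triple integral equals 17408π/3.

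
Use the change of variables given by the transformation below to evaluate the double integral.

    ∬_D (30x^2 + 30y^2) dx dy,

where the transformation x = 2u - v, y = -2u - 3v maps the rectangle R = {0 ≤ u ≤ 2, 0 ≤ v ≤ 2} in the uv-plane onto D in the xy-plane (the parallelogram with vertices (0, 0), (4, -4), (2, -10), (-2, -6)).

Compute the Jacobian determinant of (x, y) with respect to (u, v):

    ∂(x,y)/∂(u,v) = | 2  -1 | = (2)(-3) - (-1)(-2) = -8.
                   | -2  -3 |

Its absolute value is |J| = 8 (the area scaling factor).

Substituting x = 2u - v, y = -2u - 3v into the integrand,

    30x^2 + 30y^2 → 240u^2 + 240u v + 300v^2,

so the integral becomes

    ∬_R (240u^2 + 240u v + 300v^2) · |J| du dv = ∫_0^2 ∫_0^2 (1920u^2 + 1920u v + 2400v^2) dv du.

Inner (v): 3840u^2 + 3840u + 6400.
Outer (u): 30720.

Therefore ∬_D (30x^2 + 30y^2) dx dy = 30720.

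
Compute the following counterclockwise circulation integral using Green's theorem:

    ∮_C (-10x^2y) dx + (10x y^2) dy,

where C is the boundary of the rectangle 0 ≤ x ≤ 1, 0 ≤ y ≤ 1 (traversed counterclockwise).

Green's theorem converts the closed line integral into a double integral over the enclosed region D:

    ∮_C P dx + Q dy = ∬_D (∂Q/∂x - ∂P/∂y) dA.

Here P = -10x^2y, Q = 10x y^2, so

    ∂Q/∂x = 10y^2,    ∂P/∂y = -10x^2,
    ∂Q/∂x - ∂P/∂y = 10x^2 + 10y^2.

D is the region 0 ≤ x ≤ 1, 0 ≤ y ≤ 1. Evaluating the double integral:

    ∬_D (10x^2 + 10y^2) dA = ∫_0^{1} ∫_0^{1} (10x^2 + 10y^2) dy dx.

Inner (y from 0 to 1): 10x^2 + 10/3.
Outer (x from 0 to 1): 20/3.

Therefore ∮_C P dx + Q dy = 20/3.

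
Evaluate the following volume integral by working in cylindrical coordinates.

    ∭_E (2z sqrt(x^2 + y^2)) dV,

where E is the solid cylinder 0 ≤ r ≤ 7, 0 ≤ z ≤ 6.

In cylindrical coordinates, x = r cos(θ), y = r sin(θ), z = z, and dV = r dr dθ dz.

The integrand becomes 2r z, so

    ∭_E (2z sqrt(x^2 + y^2)) dV = ∫_{0}^{2π} ∫_{0}^{7} ∫_{0}^{6} (2r z) · r dz dr dθ.

Inner (z): 36r^2.
Middle (r from 0 to 7): 4116.
Outer (θ): 8232π.

Therefore the triple integral equals 8232π.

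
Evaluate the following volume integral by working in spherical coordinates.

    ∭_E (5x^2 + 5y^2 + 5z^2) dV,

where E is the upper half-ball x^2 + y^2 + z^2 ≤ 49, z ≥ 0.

In spherical coordinates, x = ρ sin(φ) cos(θ), y = ρ sin(φ) sin(θ), z = ρ cos(φ), and dV = ρ^2 sin(φ) dρ dφ dθ.

The integrand becomes 5ρ^2, so

    ∭_E (5x^2 + 5y^2 + 5z^2) dV = ∫_{0}^{2π} ∫_{0}^{π/2} ∫_{0}^{7} (5ρ^2) · ρ^2 sin(φ) dρ dφ dθ.

Inner (ρ): 16807sin(φ).
Middle (φ): 16807.
Outer (θ): 33614π.

Therefore the triple integral equals 33614π.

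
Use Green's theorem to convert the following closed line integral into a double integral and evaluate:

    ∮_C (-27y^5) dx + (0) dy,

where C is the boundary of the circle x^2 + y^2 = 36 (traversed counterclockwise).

Green's theorem converts the closed line integral into a double integral over the enclosed region D:

    ∮_C P dx + Q dy = ∬_D (∂Q/∂x - ∂P/∂y) dA.

Here P = -27y^5, Q = 0, so

    ∂Q/∂x = 0,    ∂P/∂y = -135y^4,
    ∂Q/∂x - ∂P/∂y = 135y^4.

D is the region x^2 + y^2 ≤ 36. Evaluating the double integral:

In polar coordinates (x = r cos θ, y = r sin θ, dA = r dr dθ) the integrand becomes 135r^4sin(θ)^4, so

    ∬_D (135y^4) dA = ∫_0^{2π} ∫_0^{6} (135r^4sin(θ)^4) · r dr dθ.

Inner (r from 0 to 6): 1049760sin(θ)^4.
Outer (θ from 0 to 2π): 787320π.

Therefore ∮_C P dx + Q dy = 787320π.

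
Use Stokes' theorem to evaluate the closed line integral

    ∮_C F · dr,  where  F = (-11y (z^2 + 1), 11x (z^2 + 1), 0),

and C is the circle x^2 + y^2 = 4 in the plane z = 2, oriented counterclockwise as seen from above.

Let S be the flat disk x^2 + y^2 ≤ 4 in the plane z = 2, with upward unit normal n̂ = ẑ. By Stokes' theorem,

    ∮_C F · dr = ∬_S (∇ × F) · n̂ dS = ∬_D (curl F)_z dA,

where D is the disk x^2 + y^2 ≤ 4.

Compute the curl of F = (-11y (z^2 + 1), 11x (z^2 + 1), 0):
    (∇ × F)_x = ∂F_z/∂y - ∂F_y/∂z = -22x z,
    (∇ × F)_y = ∂F_x/∂z - ∂F_z/∂x = -22y z,
    (∇ × F)_z = ∂F_y/∂x - ∂F_x/∂y = 22z^2 + 22.

On z = 2, (curl F)_z = 110.

Convert to polar (x = r cos θ, y = r sin θ, dA = r dr dθ); the integrand becomes 110, so

    ∬_D (curl F)_z dA = ∫_0^{2π} ∫_0^{2} (110) · r dr dθ.

Inner (r from 0 to 2): 220.
Outer (θ from 0 to 2π): 440π.

Therefore ∮_C F · dr = 440π.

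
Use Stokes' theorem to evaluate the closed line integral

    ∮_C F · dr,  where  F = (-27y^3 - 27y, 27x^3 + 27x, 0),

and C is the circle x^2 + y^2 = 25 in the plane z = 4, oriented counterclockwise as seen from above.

Let S be the flat disk x^2 + y^2 ≤ 25 in the plane z = 4, with upward unit normal n̂ = ẑ. By Stokes' theorem,

    ∮_C F · dr = ∬_S (∇ × F) · n̂ dS = ∬_D (curl F)_z dA,

where D is the disk x^2 + y^2 ≤ 25.

Compute the curl of F = (-27y^3 - 27y, 27x^3 + 27x, 0):
    (∇ × F)_x = ∂F_z/∂y - ∂F_y/∂z = 0,
    (∇ × F)_y = ∂F_x/∂z - ∂F_z/∂x = 0,
    (∇ × F)_z = ∂F_y/∂x - ∂F_x/∂y = 81x^2 + 81y^2 + 54.

On z = 4, (curl F)_z = 81x^2 + 81y^2 + 54.

Convert to polar (x = r cos θ, y = r sin θ, dA = r dr dθ); the integrand becomes 81r^2 + 54, so

    ∬_D (curl F)_z dA = ∫_0^{2π} ∫_0^{5} (81r^2 + 54) · r dr dθ.

Inner (r from 0 to 5): 53325/4.
Outer (θ from 0 to 2π): 53325π/2.

Therefore ∮_C F · dr = 53325π/2.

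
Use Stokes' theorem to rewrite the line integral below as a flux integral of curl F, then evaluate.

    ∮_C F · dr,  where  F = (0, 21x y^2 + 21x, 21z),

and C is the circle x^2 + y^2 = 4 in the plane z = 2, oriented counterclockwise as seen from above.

Let S be the flat disk x^2 + y^2 ≤ 4 in the plane z = 2, with upward unit normal n̂ = ẑ. By Stokes' theorem,

    ∮_C F · dr = ∬_S (∇ × F) · n̂ dS = ∬_D (curl F)_z dA,

where D is the disk x^2 + y^2 ≤ 4.

Compute the curl of F = (0, 21x y^2 + 21x, 21z):
    (∇ × F)_x = ∂F_z/∂y - ∂F_y/∂z = 0,
    (∇ × F)_y = ∂F_x/∂z - ∂F_z/∂x = 0,
    (∇ × F)_z = ∂F_y/∂x - ∂F_x/∂y = 21y^2 + 21.

On z = 2, (curl F)_z = 21y^2 + 21.

Convert to polar (x = r cos θ, y = r sin θ, dA = r dr dθ); the integrand becomes 21r^2sin(θ)^2 + 21, so

    ∬_D (curl F)_z dA = ∫_0^{2π} ∫_0^{2} (21r^2sin(θ)^2 + 21) · r dr dθ.

Inner (r from 0 to 2): 84 - 42cos(2θ).
Outer (θ from 0 to 2π): 168π.

Therefore ∮_C F · dr = 168π.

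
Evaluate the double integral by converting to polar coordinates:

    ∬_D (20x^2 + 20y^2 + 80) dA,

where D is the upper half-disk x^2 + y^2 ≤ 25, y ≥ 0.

The region D is 0 ≤ r ≤ 5, 0 ≤ θ ≤ π in polar coordinates, where x = r cos(θ), y = r sin(θ), and dA = r dr dθ.

Under the substitution, the integrand becomes 20r^2 + 80, so

    ∬_D (20x^2 + 20y^2 + 80) dA = ∫_{0}^{π} ∫_{0}^{5} (20r^2 + 80) · r dr dθ.

Inner integral (in r): ∫_{0}^{5} (20r^2 + 80) · r dr = 4125.

Outer integral (in θ): ∫_{0}^{π} (4125) dθ = 4125π.

Therefore ∬_D (20x^2 + 20y^2 + 80) dA = 4125π.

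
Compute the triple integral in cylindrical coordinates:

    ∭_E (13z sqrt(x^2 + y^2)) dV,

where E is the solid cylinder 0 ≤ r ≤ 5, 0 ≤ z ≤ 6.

In cylindrical coordinates, x = r cos(θ), y = r sin(θ), z = z, and dV = r dr dθ dz.

The integrand becomes 13r z, so

    ∭_E (13z sqrt(x^2 + y^2)) dV = ∫_{0}^{2π} ∫_{0}^{5} ∫_{0}^{6} (13r z) · r dz dr dθ.

Inner (z): 234r^2.
Middle (r from 0 to 5): 9750.
Outer (θ): 19500π.

Therefore the triple integral equals 19500π.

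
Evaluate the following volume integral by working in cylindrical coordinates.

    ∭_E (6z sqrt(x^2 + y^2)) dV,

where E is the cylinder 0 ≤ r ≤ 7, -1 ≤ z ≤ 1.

In cylindrical coordinates, x = r cos(θ), y = r sin(θ), z = z, and dV = r dr dθ dz.

The integrand becomes 6r z, so

    ∭_E (6z sqrt(x^2 + y^2)) dV = ∫_{0}^{2π} ∫_{0}^{7} ∫_{-1}^{1} (6r z) · r dz dr dθ.

Inner (z): 0.
Middle (r from 0 to 7): 0.
Outer (θ): 0.

Therefore the triple integral equals 0.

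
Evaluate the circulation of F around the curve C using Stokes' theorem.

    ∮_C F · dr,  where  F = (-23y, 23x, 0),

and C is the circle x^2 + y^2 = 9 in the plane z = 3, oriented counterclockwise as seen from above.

Let S be the flat disk x^2 + y^2 ≤ 9 in the plane z = 3, with upward unit normal n̂ = ẑ. By Stokes' theorem,

    ∮_C F · dr = ∬_S (∇ × F) · n̂ dS = ∬_D (curl F)_z dA,

where D is the disk x^2 + y^2 ≤ 9.

Compute the curl of F = (-23y, 23x, 0):
    (∇ × F)_x = ∂F_z/∂y - ∂F_y/∂z = 0,
    (∇ × F)_y = ∂F_x/∂z - ∂F_z/∂x = 0,
    (∇ × F)_z = ∂F_y/∂x - ∂F_x/∂y = 46.

On z = 3, (curl F)_z = 46.

Convert to polar (x = r cos θ, y = r sin θ, dA = r dr dθ); the integrand becomes 46, so

    ∬_D (curl F)_z dA = ∫_0^{2π} ∫_0^{3} (46) · r dr dθ.

Inner (r from 0 to 3): 207.
Outer (θ from 0 to 2π): 414π.

Therefore ∮_C F · dr = 414π.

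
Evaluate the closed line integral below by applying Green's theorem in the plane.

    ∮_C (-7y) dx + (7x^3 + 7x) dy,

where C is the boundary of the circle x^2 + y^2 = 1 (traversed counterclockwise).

Green's theorem converts the closed line integral into a double integral over the enclosed region D:

    ∮_C P dx + Q dy = ∬_D (∂Q/∂x - ∂P/∂y) dA.

Here P = -7y, Q = 7x^3 + 7x, so

    ∂Q/∂x = 21x^2 + 7,    ∂P/∂y = -7,
    ∂Q/∂x - ∂P/∂y = 21x^2 + 14.

D is the region x^2 + y^2 ≤ 1. Evaluating the double integral:

In polar coordinates (x = r cos θ, y = r sin θ, dA = r dr dθ) the integrand becomes 21r^2cos(θ)^2 + 14, so

    ∬_D (21x^2 + 14) dA = ∫_0^{2π} ∫_0^{1} (21r^2cos(θ)^2 + 14) · r dr dθ.

Inner (r from 0 to 1): 21cos(θ)^2/4 + 7.
Outer (θ from 0 to 2π): 77π/4.

Therefore ∮_C P dx + Q dy = 77π/4.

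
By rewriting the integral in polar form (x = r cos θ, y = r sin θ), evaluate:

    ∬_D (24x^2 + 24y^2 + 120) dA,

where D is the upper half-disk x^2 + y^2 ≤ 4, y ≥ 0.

The region D is 0 ≤ r ≤ 2, 0 ≤ θ ≤ π in polar coordinates, where x = r cos(θ), y = r sin(θ), and dA = r dr dθ.

Under the substitution, the integrand becomes 24r^2 + 120, so

    ∬_D (24x^2 + 24y^2 + 120) dA = ∫_{0}^{π} ∫_{0}^{2} (24r^2 + 120) · r dr dθ.

Inner integral (in r): ∫_{0}^{2} (24r^2 + 120) · r dr = 336.

Outer integral (in θ): ∫_{0}^{π} (336) dθ = 336π.

Therefore ∬_D (24x^2 + 24y^2 + 120) dA = 336π.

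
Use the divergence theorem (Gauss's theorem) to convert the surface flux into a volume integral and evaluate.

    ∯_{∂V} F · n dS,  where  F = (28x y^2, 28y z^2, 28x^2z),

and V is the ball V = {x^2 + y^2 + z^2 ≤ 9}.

By the divergence theorem,

    ∯_{∂V} F · n dS = ∭_V (∇ · F) dV.

Compute the divergence:
    ∇ · F = ∂F_x/∂x + ∂F_y/∂y + ∂F_z/∂z = 28y^2 + 28z^2 + 28x^2 = 28x^2 + 28y^2 + 28z^2.

In spherical coordinates, x = ρ sin(φ) cos(θ), y = ρ sin(φ) sin(θ), z = ρ cos(φ), dV = ρ^2 sin(φ) dρ dφ dθ, with 0 ≤ ρ ≤ 3, 0 ≤ φ ≤ π, 0 ≤ θ ≤ 2π.

The integrand, after substitution and multiplying by the volume element, becomes (28ρ^2) · ρ^2 sin(φ), so

    ∭_V (∇·F) dV = ∫_0^{2π} ∫_0^{π} ∫_0^{3} (28ρ^2) · ρ^2 sin(φ) dρ dφ dθ.

Inner (ρ from 0 to 3): 6804sin(φ)/5.
Middle (φ from 0 to π): 13608/5.
Outer (θ from 0 to 2π): 27216π/5.

Therefore ∯_{∂V} F · n dS = 27216π/5.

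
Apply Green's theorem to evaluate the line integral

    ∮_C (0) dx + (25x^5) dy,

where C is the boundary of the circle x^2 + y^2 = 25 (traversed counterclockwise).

Green's theorem converts the closed line integral into a double integral over the enclosed region D:

    ∮_C P dx + Q dy = ∬_D (∂Q/∂x - ∂P/∂y) dA.

Here P = 0, Q = 25x^5, so

    ∂Q/∂x = 125x^4,    ∂P/∂y = 0,
    ∂Q/∂x - ∂P/∂y = 125x^4.

D is the region x^2 + y^2 ≤ 25. Evaluating the double integral:

In polar coordinates (x = r cos θ, y = r sin θ, dA = r dr dθ) the integrand becomes 125r^4cos(θ)^4, so

    ∬_D (125x^4) dA = ∫_0^{2π} ∫_0^{5} (125r^4cos(θ)^4) · r dr dθ.

Inner (r from 0 to 5): 1953125cos(θ)^4/6.
Outer (θ from 0 to 2π): 1953125π/8.

Therefore ∮_C P dx + Q dy = 1953125π/8.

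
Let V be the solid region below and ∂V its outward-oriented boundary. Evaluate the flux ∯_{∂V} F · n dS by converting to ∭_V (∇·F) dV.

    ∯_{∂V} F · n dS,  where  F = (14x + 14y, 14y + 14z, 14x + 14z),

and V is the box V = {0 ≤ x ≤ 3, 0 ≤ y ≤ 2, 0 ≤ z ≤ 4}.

By the divergence theorem,

    ∯_{∂V} F · n dS = ∭_V (∇ · F) dV.

Compute the divergence:
    ∇ · F = ∂F_x/∂x + ∂F_y/∂y + ∂F_z/∂z = 14 + 14 + 14 = 42.

V is a rectangular box, so dV = dx dy dz with 0 ≤ x ≤ 3, 0 ≤ y ≤ 2, 0 ≤ z ≤ 4.

Integrate (42) over V as an iterated integral:

    ∭_V (∇·F) dV = ∫_0^{3} ∫_0^{2} ∫_0^{4} (42) dz dy dx.

Inner (z from 0 to 4): 168.
Middle (y from 0 to 2): 336.
Outer (x from 0 to 3): 1008.

Therefore ∯_{∂V} F · n dS = 1008.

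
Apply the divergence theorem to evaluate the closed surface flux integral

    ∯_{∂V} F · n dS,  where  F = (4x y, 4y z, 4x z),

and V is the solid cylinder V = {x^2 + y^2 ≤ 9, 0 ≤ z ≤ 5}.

By the divergence theorem,

    ∯_{∂V} F · n dS = ∭_V (∇ · F) dV.

Compute the divergence:
    ∇ · F = ∂F_x/∂x + ∂F_y/∂y + ∂F_z/∂z = 4y + 4z + 4x = 4x + 4y + 4z.

In cylindrical coordinates, x = r cos(θ), y = r sin(θ), z = z, dV = r dr dθ dz, with 0 ≤ r ≤ 3, 0 ≤ θ ≤ 2π, 0 ≤ z ≤ 5.

The integrand, after substitution and multiplying by the volume element, becomes (4sqrt(2)r sin(θ + π/4) + 4z) · r, so

    ∭_V (∇·F) dV = ∫_0^{2π} ∫_0^{3} ∫_0^{5} (4sqrt(2)r sin(θ + π/4) + 4z) · r dz dr dθ.

Inner (z from 0 to 5): 10r (2sqrt(2)r sin(θ + π/4) + 5).
Middle (r from 0 to 3): 180sqrt(2)sin(θ + π/4) + 225.
Outer (θ from 0 to 2π): 450π.

Therefore ∯_{∂V} F · n dS = 450π.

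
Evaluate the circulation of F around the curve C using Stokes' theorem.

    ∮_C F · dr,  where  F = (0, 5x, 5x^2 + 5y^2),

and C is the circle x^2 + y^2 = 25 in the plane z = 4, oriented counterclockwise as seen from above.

Let S be the flat disk x^2 + y^2 ≤ 25 in the plane z = 4, with upward unit normal n̂ = ẑ. By Stokes' theorem,

    ∮_C F · dr = ∬_S (∇ × F) · n̂ dS = ∬_D (curl F)_z dA,

where D is the disk x^2 + y^2 ≤ 25.

Compute the curl of F = (0, 5x, 5x^2 + 5y^2):
    (∇ × F)_x = ∂F_z/∂y - ∂F_y/∂z = 10y,
    (∇ × F)_y = ∂F_x/∂z - ∂F_z/∂x = -10x,
    (∇ × F)_z = ∂F_y/∂x - ∂F_x/∂y = 5.

On z = 4, (curl F)_z = 5.

Convert to polar (x = r cos θ, y = r sin θ, dA = r dr dθ); the integrand becomes 5, so

    ∬_D (curl F)_z dA = ∫_0^{2π} ∫_0^{5} (5) · r dr dθ.

Inner (r from 0 to 5): 125/2.
Outer (θ from 0 to 2π): 125π.

Therefore ∮_C F · dr = 125π.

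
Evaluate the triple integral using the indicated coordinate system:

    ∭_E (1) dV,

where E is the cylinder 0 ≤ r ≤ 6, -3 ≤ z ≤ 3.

In cylindrical coordinates, x = r cos(θ), y = r sin(θ), z = z, and dV = r dr dθ dz.

The integrand becomes 1, so

    ∭_E (1) dV = ∫_{0}^{2π} ∫_{0}^{6} ∫_{-3}^{3} (1) · r dz dr dθ.

Inner (z): 6r.
Middle (r from 0 to 6): 108.
Outer (θ): 216π.

Therefore the triple integral equals 216π.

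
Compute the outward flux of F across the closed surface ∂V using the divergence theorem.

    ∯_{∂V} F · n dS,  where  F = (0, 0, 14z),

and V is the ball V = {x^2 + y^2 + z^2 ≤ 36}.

By the divergence theorem,

    ∯_{∂V} F · n dS = ∭_V (∇ · F) dV.

Compute the divergence:
    ∇ · F = ∂F_x/∂x + ∂F_y/∂y + ∂F_z/∂z = 0 + 0 + 14 = 14.

In spherical coordinates, x = ρ sin(φ) cos(θ), y = ρ sin(φ) sin(θ), z = ρ cos(φ), dV = ρ^2 sin(φ) dρ dφ dθ, with 0 ≤ ρ ≤ 6, 0 ≤ φ ≤ π, 0 ≤ θ ≤ 2π.

The integrand, after substitution and multiplying by the volume element, becomes (14) · ρ^2 sin(φ), so

    ∭_V (∇·F) dV = ∫_0^{2π} ∫_0^{π} ∫_0^{6} (14) · ρ^2 sin(φ) dρ dφ dθ.

Inner (ρ from 0 to 6): 1008sin(φ).
Middle (φ from 0 to π): 2016.
Outer (θ from 0 to 2π): 4032π.

Therefore ∯_{∂V} F · n dS = 4032π.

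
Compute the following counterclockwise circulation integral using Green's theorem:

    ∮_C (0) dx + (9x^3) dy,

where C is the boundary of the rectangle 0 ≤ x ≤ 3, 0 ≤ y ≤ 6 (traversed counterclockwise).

Green's theorem converts the closed line integral into a double integral over the enclosed region D:

    ∮_C P dx + Q dy = ∬_D (∂Q/∂x - ∂P/∂y) dA.

Here P = 0, Q = 9x^3, so

    ∂Q/∂x = 27x^2,    ∂P/∂y = 0,
    ∂Q/∂x - ∂P/∂y = 27x^2.

D is the region 0 ≤ x ≤ 3, 0 ≤ y ≤ 6. Evaluating the double integral:

    ∬_D (27x^2) dA = ∫_0^{3} ∫_0^{6} (27x^2) dy dx.

Inner (y from 0 to 6): 162x^2.
Outer (x from 0 to 3): 1458.

Therefore ∮_C P dx + Q dy = 1458.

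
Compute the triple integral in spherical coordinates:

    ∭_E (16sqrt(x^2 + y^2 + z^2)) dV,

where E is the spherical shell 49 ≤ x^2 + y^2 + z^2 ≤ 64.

In spherical coordinates, x = ρ sin(φ) cos(θ), y = ρ sin(φ) sin(θ), z = ρ cos(φ), and dV = ρ^2 sin(φ) dρ dφ dθ.

The integrand becomes 16ρ, so

    ∭_E (16sqrt(x^2 + y^2 + z^2)) dV = ∫_{0}^{2π} ∫_{0}^{π} ∫_{7}^{8} (16ρ) · ρ^2 sin(φ) dρ dφ dθ.

Inner (ρ): 6780sin(φ).
Middle (φ): 13560.
Outer (θ): 27120π.

Therefore the triple integral equals 27120π.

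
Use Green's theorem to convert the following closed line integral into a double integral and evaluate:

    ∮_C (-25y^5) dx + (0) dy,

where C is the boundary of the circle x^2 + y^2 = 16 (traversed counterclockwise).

Green's theorem converts the closed line integral into a double integral over the enclosed region D:

    ∮_C P dx + Q dy = ∬_D (∂Q/∂x - ∂P/∂y) dA.

Here P = -25y^5, Q = 0, so

    ∂Q/∂x = 0,    ∂P/∂y = -125y^4,
    ∂Q/∂x - ∂P/∂y = 125y^4.

D is the region x^2 + y^2 ≤ 16. Evaluating the double integral:

In polar coordinates (x = r cos θ, y = r sin θ, dA = r dr dθ) the integrand becomes 125r^4sin(θ)^4, so

    ∬_D (125y^4) dA = ∫_0^{2π} ∫_0^{4} (125r^4sin(θ)^4) · r dr dθ.

Inner (r from 0 to 4): 256000sin(θ)^4/3.
Outer (θ from 0 to 2π): 64000π.

Therefore ∮_C P dx + Q dy = 64000π.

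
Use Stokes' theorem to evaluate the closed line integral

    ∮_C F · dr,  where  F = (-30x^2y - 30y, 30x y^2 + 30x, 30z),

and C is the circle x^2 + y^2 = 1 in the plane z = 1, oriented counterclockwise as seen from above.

Let S be the flat disk x^2 + y^2 ≤ 1 in the plane z = 1, with upward unit normal n̂ = ẑ. By Stokes' theorem,

    ∮_C F · dr = ∬_S (∇ × F) · n̂ dS = ∬_D (curl F)_z dA,

where D is the disk x^2 + y^2 ≤ 1.

Compute the curl of F = (-30x^2y - 30y, 30x y^2 + 30x, 30z):
    (∇ × F)_x = ∂F_z/∂y - ∂F_y/∂z = 0,
    (∇ × F)_y = ∂F_x/∂z - ∂F_z/∂x = 0,
    (∇ × F)_z = ∂F_y/∂x - ∂F_x/∂y = 30x^2 + 30y^2 + 60.

On z = 1, (curl F)_z = 30x^2 + 30y^2 + 60.

Convert to polar (x = r cos θ, y = r sin θ, dA = r dr dθ); the integrand becomes 30r^2 + 60, so

    ∬_D (curl F)_z dA = ∫_0^{2π} ∫_0^{1} (30r^2 + 60) · r dr dθ.

Inner (r from 0 to 1): 75/2.
Outer (θ from 0 to 2π): 75π.

Therefore ∮_C F · dr = 75π.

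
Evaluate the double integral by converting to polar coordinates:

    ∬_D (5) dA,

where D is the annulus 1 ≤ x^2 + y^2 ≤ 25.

The region D is 1 ≤ r ≤ 5, 0 ≤ θ ≤ 2π in polar coordinates, where x = r cos(θ), y = r sin(θ), and dA = r dr dθ.

Under the substitution, the integrand becomes 5, so

    ∬_D (5) dA = ∫_{0}^{2π} ∫_{1}^{5} (5) · r dr dθ.

Inner integral (in r): ∫_{1}^{5} (5) · r dr = 60.

Outer integral (in θ): ∫_{0}^{2π} (60) dθ = 120π.

Therefore ∬_D (5) dA = 120π.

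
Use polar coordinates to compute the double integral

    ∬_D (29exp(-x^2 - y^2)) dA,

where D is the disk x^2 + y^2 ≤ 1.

The region D is 0 ≤ r ≤ 1, 0 ≤ θ ≤ 2π in polar coordinates, where x = r cos(θ), y = r sin(θ), and dA = r dr dθ.

Under the substitution, the integrand becomes 29exp(-r^2), so

    ∬_D (29exp(-x^2 - y^2)) dA = ∫_{0}^{2π} ∫_{0}^{1} (29exp(-r^2)) · r dr dθ.

Inner integral (in r): ∫_{0}^{1} (29exp(-r^2)) · r dr = 29/2 - 29exp(-1)/2.

Outer integral (in θ): ∫_{0}^{2π} (29/2 - 29exp(-1)/2) dθ = -29π exp(-1) + 29π.

Therefore ∬_D (29exp(-x^2 - y^2)) dA = -29π exp(-1) + 29π.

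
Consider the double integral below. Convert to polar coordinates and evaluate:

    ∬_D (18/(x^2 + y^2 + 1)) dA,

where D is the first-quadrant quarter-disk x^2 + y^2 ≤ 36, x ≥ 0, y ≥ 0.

The region D is 0 ≤ r ≤ 6, 0 ≤ θ ≤ π/2 in polar coordinates, where x = r cos(θ), y = r sin(θ), and dA = r dr dθ.

Under the substitution, the integrand becomes 18/(r^2 + 1), so

    ∬_D (18/(x^2 + y^2 + 1)) dA = ∫_{0}^{π/2} ∫_{0}^{6} (18/(r^2 + 1)) · r dr dθ.

Inner integral (in r): ∫_{0}^{6} (18/(r^2 + 1)) · r dr = log(129961739795077).

Outer integral (in θ): ∫_{0}^{π/2} (log(129961739795077)) dθ = log(129961739795077^(π/2)).

Therefore ∬_D (18/(x^2 + y^2 + 1)) dA = log(129961739795077^(π/2)).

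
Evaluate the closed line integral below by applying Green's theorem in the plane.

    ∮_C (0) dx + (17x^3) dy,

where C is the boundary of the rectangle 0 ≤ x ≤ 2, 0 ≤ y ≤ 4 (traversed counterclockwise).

Green's theorem converts the closed line integral into a double integral over the enclosed region D:

    ∮_C P dx + Q dy = ∬_D (∂Q/∂x - ∂P/∂y) dA.

Here P = 0, Q = 17x^3, so

    ∂Q/∂x = 51x^2,    ∂P/∂y = 0,
    ∂Q/∂x - ∂P/∂y = 51x^2.

D is the region 0 ≤ x ≤ 2, 0 ≤ y ≤ 4. Evaluating the double integral:

    ∬_D (51x^2) dA = ∫_0^{2} ∫_0^{4} (51x^2) dy dx.

Inner (y from 0 to 4): 204x^2.
Outer (x from 0 to 2): 544.

Therefore ∮_C P dx + Q dy = 544.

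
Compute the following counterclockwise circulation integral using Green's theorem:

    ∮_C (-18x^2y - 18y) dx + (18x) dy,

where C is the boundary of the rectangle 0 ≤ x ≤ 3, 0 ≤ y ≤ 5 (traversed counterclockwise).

Green's theorem converts the closed line integral into a double integral over the enclosed region D:

    ∮_C P dx + Q dy = ∬_D (∂Q/∂x - ∂P/∂y) dA.

Here P = -18x^2y - 18y, Q = 18x, so

    ∂Q/∂x = 18,    ∂P/∂y = -18x^2 - 18,
    ∂Q/∂x - ∂P/∂y = 18x^2 + 36.

D is the region 0 ≤ x ≤ 3, 0 ≤ y ≤ 5. Evaluating the double integral:

    ∬_D (18x^2 + 36) dA = ∫_0^{3} ∫_0^{5} (18x^2 + 36) dy dx.

Inner (y from 0 to 5): 90x^2 + 180.
Outer (x from 0 to 3): 1350.

Therefore ∮_C P dx + Q dy = 1350.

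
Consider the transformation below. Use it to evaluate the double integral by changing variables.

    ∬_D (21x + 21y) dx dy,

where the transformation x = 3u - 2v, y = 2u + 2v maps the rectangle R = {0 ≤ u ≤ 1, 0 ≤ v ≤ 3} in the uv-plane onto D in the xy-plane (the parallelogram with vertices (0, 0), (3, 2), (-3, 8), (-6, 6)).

Compute the Jacobian determinant of (x, y) with respect to (u, v):

    ∂(x,y)/∂(u,v) = | 3  -2 | = (3)(2) - (-2)(2) = 10.
                   | 2  2 |

Its absolute value is |J| = 10 (the area scaling factor).

Substituting x = 3u - 2v, y = 2u + 2v into the integrand,

    21x + 21y → 105u,

so the integral becomes

    ∬_R (105u) · |J| du dv = ∫_0^1 ∫_0^3 (1050u) dv du.

Inner (v): 3150u.
Outer (u): 1575.

Therefore ∬_D (21x + 21y) dx dy = 1575.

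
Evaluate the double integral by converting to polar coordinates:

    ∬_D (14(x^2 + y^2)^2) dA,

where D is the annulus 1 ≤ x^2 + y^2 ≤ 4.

The region D is 1 ≤ r ≤ 2, 0 ≤ θ ≤ 2π in polar coordinates, where x = r cos(θ), y = r sin(θ), and dA = r dr dθ.

Under the substitution, the integrand becomes 14r^4, so

    ∬_D (14(x^2 + y^2)^2) dA = ∫_{0}^{2π} ∫_{1}^{2} (14r^4) · r dr dθ.

Inner integral (in r): ∫_{1}^{2} (14r^4) · r dr = 147.

Outer integral (in θ): ∫_{0}^{2π} (147) dθ = 294π.

Therefore ∬_D (14(x^2 + y^2)^2) dA = 294π.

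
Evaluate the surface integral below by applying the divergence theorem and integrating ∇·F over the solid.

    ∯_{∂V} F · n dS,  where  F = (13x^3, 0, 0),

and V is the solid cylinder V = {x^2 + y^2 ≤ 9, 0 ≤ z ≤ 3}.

By the divergence theorem,

    ∯_{∂V} F · n dS = ∭_V (∇ · F) dV.

Compute the divergence:
    ∇ · F = ∂F_x/∂x + ∂F_y/∂y + ∂F_z/∂z = 39x^2 + 0 + 0 = 39x^2.

In cylindrical coordinates, x = r cos(θ), y = r sin(θ), z = z, dV = r dr dθ dz, with 0 ≤ r ≤ 3, 0 ≤ θ ≤ 2π, 0 ≤ z ≤ 3.

The integrand, after substitution and multiplying by the volume element, becomes (39r^2cos(θ)^2) · r, so

    ∭_V (∇·F) dV = ∫_0^{2π} ∫_0^{3} ∫_0^{3} (39r^2cos(θ)^2) · r dz dr dθ.

Inner (z from 0 to 3): 117r^3cos(θ)^2.
Middle (r from 0 to 3): 9477cos(θ)^2/4.
Outer (θ from 0 to 2π): 9477π/4.

Therefore ∯_{∂V} F · n dS = 9477π/4.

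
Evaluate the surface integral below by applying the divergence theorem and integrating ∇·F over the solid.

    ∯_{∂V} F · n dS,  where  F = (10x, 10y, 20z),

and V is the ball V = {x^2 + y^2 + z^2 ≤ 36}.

By the divergence theorem,

    ∯_{∂V} F · n dS = ∭_V (∇ · F) dV.

Compute the divergence:
    ∇ · F = ∂F_x/∂x + ∂F_y/∂y + ∂F_z/∂z = 10 + 10 + 20 = 40.

In spherical coordinates, x = ρ sin(φ) cos(θ), y = ρ sin(φ) sin(θ), z = ρ cos(φ), dV = ρ^2 sin(φ) dρ dφ dθ, with 0 ≤ ρ ≤ 6, 0 ≤ φ ≤ π, 0 ≤ θ ≤ 2π.

The integrand, after substitution and multiplying by the volume element, becomes (40) · ρ^2 sin(φ), so

    ∭_V (∇·F) dV = ∫_0^{2π} ∫_0^{π} ∫_0^{6} (40) · ρ^2 sin(φ) dρ dφ dθ.

Inner (ρ from 0 to 6): 2880sin(φ).
Middle (φ from 0 to π): 5760.
Outer (θ from 0 to 2π): 11520π.

Therefore ∯_{∂V} F · n dS = 11520π.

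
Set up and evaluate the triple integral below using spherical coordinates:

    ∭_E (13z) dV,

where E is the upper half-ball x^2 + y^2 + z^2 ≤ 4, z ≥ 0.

In spherical coordinates, x = ρ sin(φ) cos(θ), y = ρ sin(φ) sin(θ), z = ρ cos(φ), and dV = ρ^2 sin(φ) dρ dφ dθ.

The integrand becomes 13ρ cos(φ), so

    ∭_E (13z) dV = ∫_{0}^{2π} ∫_{0}^{π/2} ∫_{0}^{2} (13ρ cos(φ)) · ρ^2 sin(φ) dρ dφ dθ.

Inner (ρ): 26sin(2φ).
Middle (φ): 26.
Outer (θ): 52π.

Therefore the triple integral equals 52π.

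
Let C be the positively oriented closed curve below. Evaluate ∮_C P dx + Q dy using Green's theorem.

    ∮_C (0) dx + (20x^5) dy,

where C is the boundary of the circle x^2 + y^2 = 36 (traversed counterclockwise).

Green's theorem converts the closed line integral into a double integral over the enclosed region D:

    ∮_C P dx + Q dy = ∬_D (∂Q/∂x - ∂P/∂y) dA.

Here P = 0, Q = 20x^5, so

    ∂Q/∂x = 100x^4,    ∂P/∂y = 0,
    ∂Q/∂x - ∂P/∂y = 100x^4.

D is the region x^2 + y^2 ≤ 36. Evaluating the double integral:

In polar coordinates (x = r cos θ, y = r sin θ, dA = r dr dθ) the integrand becomes 100r^4cos(θ)^4, so

    ∬_D (100x^4) dA = ∫_0^{2π} ∫_0^{6} (100r^4cos(θ)^4) · r dr dθ.

Inner (r from 0 to 6): 777600cos(θ)^4.
Outer (θ from 0 to 2π): 583200π.

Therefore ∮_C P dx + Q dy = 583200π.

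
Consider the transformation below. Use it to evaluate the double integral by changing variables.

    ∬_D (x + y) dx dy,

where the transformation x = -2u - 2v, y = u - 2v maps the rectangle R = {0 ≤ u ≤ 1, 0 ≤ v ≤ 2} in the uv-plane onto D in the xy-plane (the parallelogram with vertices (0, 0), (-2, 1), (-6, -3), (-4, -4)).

Compute the Jacobian determinant of (x, y) with respect to (u, v):

    ∂(x,y)/∂(u,v) = | -2  -2 | = (-2)(-2) - (-2)(1) = 6.
                   | 1  -2 |

Its absolute value is |J| = 6 (the area scaling factor).

Substituting x = -2u - 2v, y = u - 2v into the integrand,

    x + y → -u - 4v,

so the integral becomes

    ∬_R (-u - 4v) · |J| du dv = ∫_0^1 ∫_0^2 (-6u - 24v) dv du.

Inner (v): -12u - 48.
Outer (u): -54.

Therefore ∬_D (x + y) dx dy = -54.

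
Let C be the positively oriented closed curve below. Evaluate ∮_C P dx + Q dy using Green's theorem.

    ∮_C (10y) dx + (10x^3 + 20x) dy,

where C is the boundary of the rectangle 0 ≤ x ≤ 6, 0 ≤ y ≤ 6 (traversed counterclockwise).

Green's theorem converts the closed line integral into a double integral over the enclosed region D:

    ∮_C P dx + Q dy = ∬_D (∂Q/∂x - ∂P/∂y) dA.

Here P = 10y, Q = 10x^3 + 20x, so

    ∂Q/∂x = 30x^2 + 20,    ∂P/∂y = 10,
    ∂Q/∂x - ∂P/∂y = 30x^2 + 10.

D is the region 0 ≤ x ≤ 6, 0 ≤ y ≤ 6. Evaluating the double integral:

    ∬_D (30x^2 + 10) dA = ∫_0^{6} ∫_0^{6} (30x^2 + 10) dy dx.

Inner (y from 0 to 6): 180x^2 + 60.
Outer (x from 0 to 6): 13320.

Therefore ∮_C P dx + Q dy = 13320.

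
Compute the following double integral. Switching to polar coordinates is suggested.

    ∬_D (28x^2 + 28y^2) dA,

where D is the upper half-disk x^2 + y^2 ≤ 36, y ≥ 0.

The region D is 0 ≤ r ≤ 6, 0 ≤ θ ≤ π in polar coordinates, where x = r cos(θ), y = r sin(θ), and dA = r dr dθ.

Under the substitution, the integrand becomes 28r^2, so

    ∬_D (28x^2 + 28y^2) dA = ∫_{0}^{π} ∫_{0}^{6} (28r^2) · r dr dθ.

Inner integral (in r): ∫_{0}^{6} (28r^2) · r dr = 9072.

Outer integral (in θ): ∫_{0}^{π} (9072) dθ = 9072π.

Therefore ∬_D (28x^2 + 28y^2) dA = 9072π.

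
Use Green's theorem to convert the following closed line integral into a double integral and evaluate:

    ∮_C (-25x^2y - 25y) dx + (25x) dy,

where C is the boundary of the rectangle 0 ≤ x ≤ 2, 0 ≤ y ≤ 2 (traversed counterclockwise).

Green's theorem converts the closed line integral into a double integral over the enclosed region D:

    ∮_C P dx + Q dy = ∬_D (∂Q/∂x - ∂P/∂y) dA.

Here P = -25x^2y - 25y, Q = 25x, so

    ∂Q/∂x = 25,    ∂P/∂y = -25x^2 - 25,
    ∂Q/∂x - ∂P/∂y = 25x^2 + 50.

D is the region 0 ≤ x ≤ 2, 0 ≤ y ≤ 2. Evaluating the double integral:

    ∬_D (25x^2 + 50) dA = ∫_0^{2} ∫_0^{2} (25x^2 + 50) dy dx.

Inner (y from 0 to 2): 50x^2 + 100.
Outer (x from 0 to 2): 1000/3.

Therefore ∮_C P dx + Q dy = 1000/3.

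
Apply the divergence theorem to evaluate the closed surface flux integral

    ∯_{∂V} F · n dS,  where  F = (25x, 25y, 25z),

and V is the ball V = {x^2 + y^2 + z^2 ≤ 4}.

By the divergence theorem,

    ∯_{∂V} F · n dS = ∭_V (∇ · F) dV.

Compute the divergence:
    ∇ · F = ∂F_x/∂x + ∂F_y/∂y + ∂F_z/∂z = 25 + 25 + 25 = 75.

In spherical coordinates, x = ρ sin(φ) cos(θ), y = ρ sin(φ) sin(θ), z = ρ cos(φ), dV = ρ^2 sin(φ) dρ dφ dθ, with 0 ≤ ρ ≤ 2, 0 ≤ φ ≤ π, 0 ≤ θ ≤ 2π.

The integrand, after substitution and multiplying by the volume element, becomes (75) · ρ^2 sin(φ), so

    ∭_V (∇·F) dV = ∫_0^{2π} ∫_0^{π} ∫_0^{2} (75) · ρ^2 sin(φ) dρ dφ dθ.

Inner (ρ from 0 to 2): 200sin(φ).
Middle (φ from 0 to π): 400.
Outer (θ from 0 to 2π): 800π.

Therefore ∯_{∂V} F · n dS = 800π.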